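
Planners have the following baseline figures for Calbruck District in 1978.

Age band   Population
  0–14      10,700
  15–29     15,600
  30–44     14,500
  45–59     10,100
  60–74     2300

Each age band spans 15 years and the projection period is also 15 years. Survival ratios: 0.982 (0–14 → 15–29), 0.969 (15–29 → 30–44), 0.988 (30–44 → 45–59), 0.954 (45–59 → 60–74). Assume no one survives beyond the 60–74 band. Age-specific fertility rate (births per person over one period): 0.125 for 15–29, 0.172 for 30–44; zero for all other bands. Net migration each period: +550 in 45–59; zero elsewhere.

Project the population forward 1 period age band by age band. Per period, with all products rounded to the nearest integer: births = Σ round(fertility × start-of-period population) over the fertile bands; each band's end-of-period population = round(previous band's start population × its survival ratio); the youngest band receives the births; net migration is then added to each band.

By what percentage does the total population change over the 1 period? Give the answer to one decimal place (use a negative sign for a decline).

Call the bands 1 to 5, youngest first.
— Period 1 —
Births: 15600 × 0.125 = 1950 ; 14500 × 0.172 = 2494 ⇒ total 4444
Band 2: 10700 × 0.982 = 10507
Band 3: 15600 × 0.969 = 15116
Band 4: 14500 × 0.988 = 14326
Band 5: 10100 × 0.954 = 9635
Net migration: Band 4 + 550 → 14876
→ [4444, 10507, 15116, 14876, 9635]
Total: 53200 → 54578; change = 1378; percentage change = 2.6%

2.6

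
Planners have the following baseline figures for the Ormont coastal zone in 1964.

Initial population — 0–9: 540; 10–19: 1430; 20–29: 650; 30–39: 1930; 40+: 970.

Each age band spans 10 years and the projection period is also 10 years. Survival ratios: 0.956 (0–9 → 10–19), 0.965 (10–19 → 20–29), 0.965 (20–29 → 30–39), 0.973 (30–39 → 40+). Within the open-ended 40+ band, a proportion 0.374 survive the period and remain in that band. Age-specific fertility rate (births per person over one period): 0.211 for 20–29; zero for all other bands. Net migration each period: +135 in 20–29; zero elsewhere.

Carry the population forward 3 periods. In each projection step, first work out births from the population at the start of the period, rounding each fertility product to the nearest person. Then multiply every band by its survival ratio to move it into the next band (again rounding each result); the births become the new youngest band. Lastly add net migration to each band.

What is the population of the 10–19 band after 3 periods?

Call the bands 1 to 5, youngest first.
After projecting period 1:
Births: 650 × 0.211 = 137
Band 2: 540 × 0.956 = 516
Band 3: 1430 × 0.965 = 1380
Band 4: 650 × 0.965 = 627
Band 5: 1930 × 0.973 + 970 × 0.374 = 1878 + 363 = 2241
Net migration: Band 3 + 135 → 1515
End of period: [137, 516, 1515, 627, 2241]
After projecting period 2:
Births: 1515 × 0.211 = 320
Band 2: 137 × 0.956 = 131
Band 3: 516 × 0.965 = 498
Band 4: 1515 × 0.965 = 1462
Band 5: 627 × 0.973 + 2241 × 0.374 = 610 + 838 = 1448
Net migration: Band 3 + 135 → 633
End of period: [320, 131, 633, 1462, 1448]
After projecting period 3:
Births: 633 × 0.211 = 134
Band 2: 320 × 0.956 = 306
Band 3: 131 × 0.965 = 126
Band 4: 633 × 0.965 = 611
Band 5: 1462 × 0.973 + 1448 × 0.374 = 1423 + 542 = 1965
Net migration: Band 3 + 135 → 261
End of period: [134, 306, 261, 611, 1965]

306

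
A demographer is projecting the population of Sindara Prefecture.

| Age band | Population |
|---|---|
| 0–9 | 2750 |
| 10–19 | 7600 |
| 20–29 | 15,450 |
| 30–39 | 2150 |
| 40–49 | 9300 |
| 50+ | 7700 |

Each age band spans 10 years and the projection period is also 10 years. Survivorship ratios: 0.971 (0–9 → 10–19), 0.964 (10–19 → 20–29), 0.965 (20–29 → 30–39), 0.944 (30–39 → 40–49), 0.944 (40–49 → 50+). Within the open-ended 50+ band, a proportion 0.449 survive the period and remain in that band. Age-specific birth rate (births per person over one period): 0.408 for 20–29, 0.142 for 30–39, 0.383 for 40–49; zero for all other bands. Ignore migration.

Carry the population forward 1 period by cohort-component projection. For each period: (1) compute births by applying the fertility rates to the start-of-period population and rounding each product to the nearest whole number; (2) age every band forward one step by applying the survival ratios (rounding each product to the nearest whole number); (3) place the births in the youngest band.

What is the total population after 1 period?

49342

Numbering the groups 1..6 from youngest to oldest:
After projecting period 1:
Births: 15450 × 0.408 = 6304, 2150 × 0.142 = 305, 9300 × 0.383 = 3562 → total 10171
Group 2: 2750 × 0.971 = 2670
Group 3: 7600 × 0.964 = 7326
Group 4: 15450 × 0.965 = 14909
Group 5: 2150 × 0.944 = 2030
Group 6: 9300 × 0.944 + 7700 × 0.449 = 8779 + 3457 = 12236
→ [10171, 2670, 7326, 14909, 2030, 12236]
Total after period 1: 10171 + 2670 + 7326 + 14909 + 2030 + 12236 = 49342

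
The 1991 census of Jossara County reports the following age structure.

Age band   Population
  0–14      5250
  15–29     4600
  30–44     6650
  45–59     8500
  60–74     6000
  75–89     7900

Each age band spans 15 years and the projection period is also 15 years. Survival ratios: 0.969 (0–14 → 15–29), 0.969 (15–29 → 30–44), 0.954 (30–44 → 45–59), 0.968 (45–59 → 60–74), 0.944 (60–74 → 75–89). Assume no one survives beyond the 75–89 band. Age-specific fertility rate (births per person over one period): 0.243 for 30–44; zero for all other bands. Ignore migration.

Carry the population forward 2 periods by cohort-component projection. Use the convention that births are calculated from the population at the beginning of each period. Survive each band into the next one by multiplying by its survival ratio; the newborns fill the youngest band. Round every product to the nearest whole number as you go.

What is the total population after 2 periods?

(Groups numbered youngest = 1 to oldest = 6.)
— Period 1 —
Births: 6650 × 0.243 = 1616
Group 2: 5250 × 0.969 = 5087
Group 3: 4600 × 0.969 = 4457
Group 4: 6650 × 0.954 = 6344
Group 5: 8500 × 0.968 = 8228
Group 6: 6000 × 0.944 = 5664
Population now: 0–14=1616, 15–29=5087, 30–44=4457, 45–59=6344, 60–74=8228, 75–89=5664
— Period 2 —
Births: 4457 × 0.243 = 1083
Group 2: 1616 × 0.969 = 1566
Group 3: 5087 × 0.969 = 4929
Group 4: 4457 × 0.954 = 4252
Group 5: 6344 × 0.968 = 6141
Group 6: 8228 × 0.944 = 7767
Population now: 0–14=1083, 15–29=1566, 30–44=4929, 45–59=4252, 60–74=6141, 75–89=7767
Total after period 2: 1083 + 1566 + 4929 + 4252 + 6141 + 7767 = 25738

25738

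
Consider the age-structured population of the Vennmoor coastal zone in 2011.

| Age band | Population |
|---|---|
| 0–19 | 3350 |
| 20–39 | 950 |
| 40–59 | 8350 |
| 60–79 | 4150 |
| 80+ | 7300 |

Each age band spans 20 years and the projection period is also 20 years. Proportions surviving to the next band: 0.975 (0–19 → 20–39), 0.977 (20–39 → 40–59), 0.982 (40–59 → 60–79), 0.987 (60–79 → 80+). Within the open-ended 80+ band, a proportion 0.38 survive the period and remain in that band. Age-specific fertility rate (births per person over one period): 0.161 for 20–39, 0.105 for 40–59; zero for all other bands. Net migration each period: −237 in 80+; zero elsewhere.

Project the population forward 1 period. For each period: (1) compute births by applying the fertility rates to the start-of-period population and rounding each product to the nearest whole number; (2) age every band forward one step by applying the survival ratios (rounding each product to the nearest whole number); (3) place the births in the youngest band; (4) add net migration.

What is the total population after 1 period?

20057

— Period 1 —
Births: 950 × 0.161 = 153, 8350 × 0.105 = 877 → total 1030
20–39: 3350 × 0.975 = 3266
40–59: 950 × 0.977 = 928
60–79: 8350 × 0.982 = 8200
80+: 4150 × 0.987 + 7300 × 0.38 = 4096 + 2774 = 6870
Net migration: 80+ − 237 → 6633
Giving 1030 / 3266 / 928 / 8200 / 6633.
Total after period 1: 1030 + 3266 + 928 + 8200 + 6633 = 20057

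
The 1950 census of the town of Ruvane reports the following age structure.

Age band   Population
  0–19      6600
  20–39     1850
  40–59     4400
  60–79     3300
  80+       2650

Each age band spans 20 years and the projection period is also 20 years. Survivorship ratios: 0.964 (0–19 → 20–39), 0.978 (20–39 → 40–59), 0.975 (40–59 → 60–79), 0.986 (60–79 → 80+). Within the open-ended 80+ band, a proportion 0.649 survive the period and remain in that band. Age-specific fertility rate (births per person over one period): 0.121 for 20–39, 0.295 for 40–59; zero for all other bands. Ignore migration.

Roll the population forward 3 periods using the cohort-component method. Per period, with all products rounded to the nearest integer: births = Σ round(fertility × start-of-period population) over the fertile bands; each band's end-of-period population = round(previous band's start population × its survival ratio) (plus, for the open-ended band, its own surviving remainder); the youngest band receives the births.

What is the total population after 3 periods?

After projecting period 1:
Births: 1850 × 0.121 = 224  |  4400 × 0.295 = 1298 → 1522
20–39: 6600 × 0.964 = 6362
40–59: 1850 × 0.978 = 1809
60–79: 4400 × 0.975 = 4290
80+: 3300 × 0.986 + 2650 × 0.649 = 3254 + 1720 = 4974
Population now: 0–19=1522, 20–39=6362, 40–59=1809, 60–79=4290, 80+=4974
After projecting period 2:
Births: 6362 × 0.121 = 770  |  1809 × 0.295 = 534 → 1304
20–39: 1522 × 0.964 = 1467
40–59: 6362 × 0.978 = 6222
60–79: 1809 × 0.975 = 1764
80+: 4290 × 0.986 + 4974 × 0.649 = 4230 + 3228 = 7458
Population now: 0–19=1304, 20–39=1467, 40–59=6222, 60–79=1764, 80+=7458
After projecting period 3:
Births: 1467 × 0.121 = 178  |  6222 × 0.295 = 1835 → 2013
20–39: 1304 × 0.964 = 1257
40–59: 1467 × 0.978 = 1435
60–79: 6222 × 0.975 = 6066
80+: 1764 × 0.986 + 7458 × 0.649 = 1739 + 4840 = 6579
Population now: 0–19=2013, 20–39=1257, 40–59=1435, 60–79=6066, 80+=6579
Total after period 3: 2013 + 1257 + 1435 + 6066 + 6579 = 17350

17350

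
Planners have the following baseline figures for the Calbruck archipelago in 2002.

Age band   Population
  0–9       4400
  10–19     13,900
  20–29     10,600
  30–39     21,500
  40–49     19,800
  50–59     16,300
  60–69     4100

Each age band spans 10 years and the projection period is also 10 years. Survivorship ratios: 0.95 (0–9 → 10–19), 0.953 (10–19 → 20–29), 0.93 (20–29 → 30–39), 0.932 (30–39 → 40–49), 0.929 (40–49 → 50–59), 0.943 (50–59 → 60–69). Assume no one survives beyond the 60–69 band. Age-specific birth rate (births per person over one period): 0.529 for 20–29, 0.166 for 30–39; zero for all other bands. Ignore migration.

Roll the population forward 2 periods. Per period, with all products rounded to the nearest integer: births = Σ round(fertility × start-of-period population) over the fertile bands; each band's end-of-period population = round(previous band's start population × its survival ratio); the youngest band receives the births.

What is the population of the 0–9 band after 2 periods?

Period 1.
Births: 10600 × 0.529 = 5607 ; 21500 × 0.166 = 3569 → 9176
10–19: 4400 × 0.95 = 4180
20–29: 13900 × 0.953 = 13247
30–39: 10600 × 0.93 = 9858
40–49: 21500 × 0.932 = 20038
50–59: 19800 × 0.929 = 18394
60–69: 16300 × 0.943 = 15371
Population now: 0–9=9176, 10–19=4180, 20–29=13247, 30–39=9858, 40–49=20038, 50–59=18394, 60–69=15371
Period 2.
Births: 13247 × 0.529 = 7008 ; 9858 × 0.166 = 1636 → 8644
10–19: 9176 × 0.95 = 8717
20–29: 4180 × 0.953 = 3984
30–39: 13247 × 0.93 = 12320
40–49: 9858 × 0.932 = 9188
50–59: 20038 × 0.929 = 18615
60–69: 18394 × 0.943 = 17346
Population now: 0–9=8644, 10–19=8717, 20–29=3984, 30–39=12320, 40–49=9188, 50–59=18615, 60–69=17346

8644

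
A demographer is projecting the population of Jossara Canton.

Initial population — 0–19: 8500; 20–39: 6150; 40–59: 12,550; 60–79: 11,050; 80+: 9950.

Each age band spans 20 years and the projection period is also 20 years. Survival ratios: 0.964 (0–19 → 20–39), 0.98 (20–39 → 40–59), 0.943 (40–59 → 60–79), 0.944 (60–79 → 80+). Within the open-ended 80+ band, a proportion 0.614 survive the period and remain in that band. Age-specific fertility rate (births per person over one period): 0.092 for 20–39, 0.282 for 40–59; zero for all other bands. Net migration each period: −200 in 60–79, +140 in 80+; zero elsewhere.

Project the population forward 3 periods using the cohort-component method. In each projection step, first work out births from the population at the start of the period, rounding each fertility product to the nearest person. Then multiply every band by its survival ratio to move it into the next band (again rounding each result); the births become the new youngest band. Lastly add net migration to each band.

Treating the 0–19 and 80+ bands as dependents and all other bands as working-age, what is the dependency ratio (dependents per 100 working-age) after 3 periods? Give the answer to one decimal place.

154.7

Period 1.
Births: 6150 * 0.092 = 566, 12550 * 0.282 = 3539 → total 4105
20–39: 8500 * 0.964 = 8194
40–59: 6150 * 0.98 = 6027
60–79: 12550 * 0.943 = 11835
80+: 11050 * 0.944 + 9950 * 0.614 = 10431 + 6109 = 16540
Net migration: 60–79 − 200 → 11635; 80+ + 140 → 16680
Giving 4105 / 8194 / 6027 / 11635 / 16680.
Period 2.
Births: 8194 * 0.092 = 754, 6027 * 0.282 = 1700 → total 2454
20–39: 4105 * 0.964 = 3957
40–59: 8194 * 0.98 = 8030
60–79: 6027 * 0.943 = 5683
80+: 11635 * 0.944 + 16680 * 0.614 = 10983 + 10242 = 21225
Net migration: 60–79 − 200 → 5483; 80+ + 140 → 21365
Giving 2454 / 3957 / 8030 / 5483 / 21365.
Period 3.
Births: 3957 * 0.092 = 364, 8030 * 0.282 = 2264 → total 2628
20–39: 2454 * 0.964 = 2366
40–59: 3957 * 0.98 = 3878
60–79: 8030 * 0.943 = 7572
80+: 5483 * 0.944 + 21365 * 0.614 = 5176 + 13118 = 18294
Net migration: 60–79 − 200 → 7372; 80+ + 140 → 18434
Giving 2628 / 2366 / 3878 / 7372 / 18434.
Dependents (band 0–19 + band 80+) = 2628 + 18434 = 21062; working-age = 13616; ratio = 21062/13616 × 100 = 154.7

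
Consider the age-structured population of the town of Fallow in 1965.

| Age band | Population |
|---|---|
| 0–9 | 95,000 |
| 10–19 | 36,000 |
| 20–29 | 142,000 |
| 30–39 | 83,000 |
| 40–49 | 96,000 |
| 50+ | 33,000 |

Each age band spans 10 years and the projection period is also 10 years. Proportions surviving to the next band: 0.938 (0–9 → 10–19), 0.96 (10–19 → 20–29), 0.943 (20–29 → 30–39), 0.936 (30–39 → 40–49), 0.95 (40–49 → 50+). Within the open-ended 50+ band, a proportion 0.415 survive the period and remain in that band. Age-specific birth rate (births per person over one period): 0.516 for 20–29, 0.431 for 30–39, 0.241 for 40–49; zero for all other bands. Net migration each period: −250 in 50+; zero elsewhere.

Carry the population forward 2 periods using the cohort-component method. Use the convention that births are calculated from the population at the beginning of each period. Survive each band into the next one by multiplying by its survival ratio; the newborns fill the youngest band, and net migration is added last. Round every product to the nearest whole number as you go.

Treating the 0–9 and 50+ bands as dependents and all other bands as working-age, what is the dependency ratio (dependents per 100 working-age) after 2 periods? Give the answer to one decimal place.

57.5

Let band 1 be 0–9 through band 6 = 50+.
Period 1.
Births: 142000 × 0.516 = 73272  |  83000 × 0.431 = 35773  |  96000 × 0.241 = 23136 → total 132181
Band 2: 95000 × 0.938 = 89110
Band 3: 36000 × 0.96 = 34560
Band 4: 142000 × 0.943 = 133906
Band 5: 83000 × 0.936 = 77688
Band 6: 96000 × 0.95 + 33000 × 0.415 = 91200 + 13695 = 104895
Net migration: Band 6 − 250 → 104645
Giving 132181 / 89110 / 34560 / 133906 / 77688 / 104645.
Period 2.
Births: 34560 × 0.516 = 17833  |  133906 × 0.431 = 57713  |  77688 × 0.241 = 18723 → total 94269
Band 2: 132181 × 0.938 = 123986
Band 3: 89110 × 0.96 = 85546
Band 4: 34560 × 0.943 = 32590
Band 5: 133906 × 0.936 = 125336
Band 6: 77688 × 0.95 + 104645 × 0.415 = 73804 + 43428 = 117232
Net migration: Band 6 − 250 → 116982
Giving 94269 / 123986 / 85546 / 32590 / 125336 / 116982.
Dependents (band 0–9 + band 50+) = 94269 + 116982 = 211251; working-age = 367458; ratio = 211251/367458 × 100 = 57.5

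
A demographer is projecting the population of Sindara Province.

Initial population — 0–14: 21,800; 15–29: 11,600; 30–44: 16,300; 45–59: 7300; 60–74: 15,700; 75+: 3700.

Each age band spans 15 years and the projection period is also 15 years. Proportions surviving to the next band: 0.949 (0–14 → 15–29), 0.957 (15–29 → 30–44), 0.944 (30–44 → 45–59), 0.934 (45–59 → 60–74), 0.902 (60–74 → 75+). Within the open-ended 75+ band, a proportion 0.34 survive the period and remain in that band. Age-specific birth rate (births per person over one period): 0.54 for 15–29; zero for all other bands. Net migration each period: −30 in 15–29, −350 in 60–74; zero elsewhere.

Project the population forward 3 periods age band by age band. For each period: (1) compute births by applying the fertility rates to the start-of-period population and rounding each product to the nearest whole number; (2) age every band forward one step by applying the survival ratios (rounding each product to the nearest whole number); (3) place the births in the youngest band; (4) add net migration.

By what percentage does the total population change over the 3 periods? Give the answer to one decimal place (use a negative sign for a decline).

-16.3

— Period 1 —
Births: 11600 * 0.54 = 6264
15–29: 21800 * 0.949 = 20688
30–44: 11600 * 0.957 = 11101
45–59: 16300 * 0.944 = 15387
60–74: 7300 * 0.934 = 6818
75+: 15700 * 0.902 + 3700 * 0.34 = 14161 + 1258 = 15419
Net migration: 15–29 − 30 → 20658; 60–74 − 350 → 6468
End of period: [6264, 20658, 11101, 15387, 6468, 15419]
— Period 2 —
Births: 20658 * 0.54 = 11155
15–29: 6264 * 0.949 = 5945
30–44: 20658 * 0.957 = 19770
45–59: 11101 * 0.944 = 10479
60–74: 15387 * 0.934 = 14371
75+: 6468 * 0.902 + 15419 * 0.34 = 5834 + 5242 = 11076
Net migration: 15–29 − 30 → 5915; 60–74 − 350 → 14021
End of period: [11155, 5915, 19770, 10479, 14021, 11076]
— Period 3 —
Births: 5915 * 0.54 = 3194
15–29: 11155 * 0.949 = 10586
30–44: 5915 * 0.957 = 5661
45–59: 19770 * 0.944 = 18663
60–74: 10479 * 0.934 = 9787
75+: 14021 * 0.902 + 11076 * 0.34 = 12647 + 3766 = 16413
Net migration: 15–29 − 30 → 10556; 60–74 − 350 → 9437
End of period: [3194, 10556, 5661, 18663, 9437, 16413]
Total: 76400 → 63924; change = -12476; percentage change = -16.3%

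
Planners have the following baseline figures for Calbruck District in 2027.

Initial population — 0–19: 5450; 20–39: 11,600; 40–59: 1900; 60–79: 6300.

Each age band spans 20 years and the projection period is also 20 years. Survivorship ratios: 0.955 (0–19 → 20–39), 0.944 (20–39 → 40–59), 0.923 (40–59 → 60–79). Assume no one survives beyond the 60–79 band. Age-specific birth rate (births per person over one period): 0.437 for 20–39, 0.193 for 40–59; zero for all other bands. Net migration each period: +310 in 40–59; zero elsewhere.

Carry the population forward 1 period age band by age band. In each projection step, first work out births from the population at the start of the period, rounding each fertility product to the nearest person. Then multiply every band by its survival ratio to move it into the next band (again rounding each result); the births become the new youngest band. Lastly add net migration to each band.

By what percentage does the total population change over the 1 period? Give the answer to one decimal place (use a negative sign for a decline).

Call the bands 1 to 4, youngest first.
Period 1:
Births: 11600 * 0.437 = 5069, 1900 * 0.193 = 367 → 5436
Band 2: 5450 * 0.955 = 5205
Band 3: 11600 * 0.944 = 10950
Band 4: 1900 * 0.923 = 1754
Net migration: Band 3 + 310 → 11260
→ [5436, 5205, 11260, 1754]
Total: 25250 → 23655; change = -1595; percentage change = -6.3%

-6.3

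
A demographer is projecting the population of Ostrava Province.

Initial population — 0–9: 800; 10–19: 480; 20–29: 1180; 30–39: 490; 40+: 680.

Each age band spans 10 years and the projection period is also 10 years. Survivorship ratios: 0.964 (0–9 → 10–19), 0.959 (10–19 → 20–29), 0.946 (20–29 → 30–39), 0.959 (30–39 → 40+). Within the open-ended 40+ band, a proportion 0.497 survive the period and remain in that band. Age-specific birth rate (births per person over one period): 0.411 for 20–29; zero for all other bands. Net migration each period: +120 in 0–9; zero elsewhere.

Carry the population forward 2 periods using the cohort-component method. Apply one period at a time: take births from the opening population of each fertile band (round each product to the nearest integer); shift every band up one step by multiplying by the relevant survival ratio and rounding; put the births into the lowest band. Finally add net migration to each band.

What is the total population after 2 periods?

[period 1]
Births: 1180 × 0.411 = 485
10–19: 800 × 0.964 = 771
20–29: 480 × 0.959 = 460
30–39: 1180 × 0.946 = 1116
40+: 490 × 0.959 + 680 × 0.497 = 470 + 338 = 808
Net migration: 0–9 + 120 → 605
Population now: 0–9=605, 10–19=771, 20–29=460, 30–39=1116, 40+=808
[period 2]
Births: 460 × 0.411 = 189
10–19: 605 × 0.964 = 583
20–29: 771 × 0.959 = 739
30–39: 460 × 0.946 = 435
40+: 1116 × 0.959 + 808 × 0.497 = 1070 + 402 = 1472
Net migration: 0–9 + 120 → 309
Population now: 0–9=309, 10–19=583, 20–29=739, 30–39=435, 40+=1472
Total after period 2: 309 + 583 + 739 + 435 + 1472 = 3538

3538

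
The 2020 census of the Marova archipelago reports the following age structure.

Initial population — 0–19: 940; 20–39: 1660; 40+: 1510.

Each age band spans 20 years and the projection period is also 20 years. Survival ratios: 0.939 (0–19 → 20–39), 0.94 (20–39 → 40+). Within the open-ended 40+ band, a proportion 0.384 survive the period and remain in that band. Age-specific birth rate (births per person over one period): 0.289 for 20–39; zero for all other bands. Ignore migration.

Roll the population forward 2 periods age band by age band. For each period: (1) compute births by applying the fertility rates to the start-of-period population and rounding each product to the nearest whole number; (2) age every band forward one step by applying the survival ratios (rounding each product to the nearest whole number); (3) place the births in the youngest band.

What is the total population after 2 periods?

Numbering the bands 1..3 from youngest to oldest:
Period 1:
Births: 1660 × 0.289 = 480
Band 2: 940 × 0.939 = 883
Band 3: 1660 × 0.94 + 1510 × 0.384 = 1560 + 580 = 2140
End of period: [480, 883, 2140]
Period 2:
Births: 883 × 0.289 = 255
Band 2: 480 × 0.939 = 451
Band 3: 883 × 0.94 + 2140 × 0.384 = 830 + 822 = 1652
End of period: [255, 451, 1652]
Total after period 2: 255 + 451 + 1652 = 2358

2358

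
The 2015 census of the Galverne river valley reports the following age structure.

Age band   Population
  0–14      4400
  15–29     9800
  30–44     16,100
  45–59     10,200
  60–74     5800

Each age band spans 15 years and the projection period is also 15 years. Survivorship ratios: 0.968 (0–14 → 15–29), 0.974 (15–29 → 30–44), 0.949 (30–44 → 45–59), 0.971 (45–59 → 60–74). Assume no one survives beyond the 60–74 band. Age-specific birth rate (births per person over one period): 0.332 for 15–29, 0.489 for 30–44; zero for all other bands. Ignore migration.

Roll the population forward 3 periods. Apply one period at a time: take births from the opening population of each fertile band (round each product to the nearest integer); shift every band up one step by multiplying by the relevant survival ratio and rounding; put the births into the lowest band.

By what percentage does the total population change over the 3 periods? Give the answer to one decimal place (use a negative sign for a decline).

— Period 1 —
Births: 9800 * 0.332 = 3254  |  16100 * 0.489 = 7873 — total 11127
15–29: 4400 * 0.968 = 4259
30–44: 9800 * 0.974 = 9545
45–59: 16100 * 0.949 = 15279
60–74: 10200 * 0.971 = 9904
Giving 11127 / 4259 / 9545 / 15279 / 9904.
— Period 2 —
Births: 4259 * 0.332 = 1414  |  9545 * 0.489 = 4668 — total 6082
15–29: 11127 * 0.968 = 10771
30–44: 4259 * 0.974 = 4148
45–59: 9545 * 0.949 = 9058
60–74: 15279 * 0.971 = 14836
Giving 6082 / 10771 / 4148 / 9058 / 14836.
— Period 3 —
Births: 10771 * 0.332 = 3576  |  4148 * 0.489 = 2028 — total 5604
15–29: 6082 * 0.968 = 5887
30–44: 10771 * 0.974 = 10491
45–59: 4148 * 0.949 = 3936
60–74: 9058 * 0.971 = 8795
Giving 5604 / 5887 / 10491 / 3936 / 8795.
Total: 46300 → 34713; change = -11587; percentage change = -25.0%

-25.0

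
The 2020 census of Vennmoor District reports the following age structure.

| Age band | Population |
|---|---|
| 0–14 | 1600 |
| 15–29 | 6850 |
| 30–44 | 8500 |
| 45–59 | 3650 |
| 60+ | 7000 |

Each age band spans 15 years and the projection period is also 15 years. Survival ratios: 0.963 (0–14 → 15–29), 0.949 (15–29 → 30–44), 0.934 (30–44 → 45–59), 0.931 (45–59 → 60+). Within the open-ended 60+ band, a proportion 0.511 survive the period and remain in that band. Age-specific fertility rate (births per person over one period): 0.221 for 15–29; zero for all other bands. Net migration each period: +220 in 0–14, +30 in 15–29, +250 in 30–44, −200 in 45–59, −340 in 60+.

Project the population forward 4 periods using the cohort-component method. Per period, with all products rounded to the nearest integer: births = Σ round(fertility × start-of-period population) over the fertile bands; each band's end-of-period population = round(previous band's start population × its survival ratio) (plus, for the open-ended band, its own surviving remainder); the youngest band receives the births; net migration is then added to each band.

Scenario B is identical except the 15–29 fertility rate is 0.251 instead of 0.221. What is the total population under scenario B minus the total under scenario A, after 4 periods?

342

Period 1:
Births: 6850 × 0.221 = 1514
15–29: 1600 × 0.963 = 1541
30–44: 6850 × 0.949 = 6501
45–59: 8500 × 0.934 = 7939
60+: 3650 × 0.931 + 7000 × 0.511 = 3398 + 3577 = 6975
Net migration: 0–14 + 220 → 1734; 15–29 + 30 → 1571; 30–44 + 250 → 6751; 45–59 − 200 → 7739; 60+ − 340 → 6635
→ [1734, 1571, 6751, 7739, 6635]
Period 2:
Births: 1571 × 0.221 = 347
15–29: 1734 × 0.963 = 1670
30–44: 1571 × 0.949 = 1491
45–59: 6751 × 0.934 = 6305
60+: 7739 × 0.931 + 6635 × 0.511 = 7205 + 3390 = 10595
Net migration: 0–14 + 220 → 567; 15–29 + 30 → 1700; 30–44 + 250 → 1741; 45–59 − 200 → 6105; 60+ − 340 → 10255
→ [567, 1700, 1741, 6105, 10255]
Period 3:
Births: 1700 × 0.221 = 376
15–29: 567 × 0.963 = 546
30–44: 1700 × 0.949 = 1613
45–59: 1741 × 0.934 = 1626
60+: 6105 × 0.931 + 10255 × 0.511 = 5684 + 5240 = 10924
Net migration: 0–14 + 220 → 596; 15–29 + 30 → 576; 30–44 + 250 → 1863; 45–59 − 200 → 1426; 60+ − 340 → 10584
→ [596, 576, 1863, 1426, 10584]
Period 4:
Births: 576 × 0.221 = 127
15–29: 596 × 0.963 = 574
30–44: 576 × 0.949 = 547
45–59: 1863 × 0.934 = 1740
60+: 1426 × 0.931 + 10584 × 0.511 = 1328 + 5408 = 6736
Net migration: 0–14 + 220 → 347; 15–29 + 30 → 604; 30–44 + 250 → 797; 45–59 − 200 → 1540; 60+ − 340 → 6396
→ [347, 604, 797, 1540, 6396]
Scenario A total after 4 periods: 9684
Scenario B projection —
Period 1:
Births: 6850 × 0.251 = 1719
15–29: 1600 × 0.963 = 1541
30–44: 6850 × 0.949 = 6501
45–59: 8500 × 0.934 = 7939
60+: 3650 × 0.931 + 7000 × 0.511 = 3398 + 3577 = 6975
Net migration: 0–14 + 220 → 1939; 15–29 + 30 → 1571; 30–44 + 250 → 6751; 45–59 − 200 → 7739; 60+ − 340 → 6635
→ [1939, 1571, 6751, 7739, 6635]
Period 2:
Births: 1571 × 0.251 = 394
15–29: 1939 × 0.963 = 1867
30–44: 1571 × 0.949 = 1491
45–59: 6751 × 0.934 = 6305
60+: 7739 × 0.931 + 6635 × 0.511 = 7205 + 3390 = 10595
Net migration: 0–14 + 220 → 614; 15–29 + 30 → 1897; 30–44 + 250 → 1741; 45–59 − 200 → 6105; 60+ − 340 → 10255
→ [614, 1897, 1741, 6105, 10255]
Period 3:
Births: 1897 × 0.251 = 476
15–29: 614 × 0.963 = 591
30–44: 1897 × 0.949 = 1800
45–59: 1741 × 0.934 = 1626
60+: 6105 × 0.931 + 10255 × 0.511 = 5684 + 5240 = 10924
Net migration: 0–14 + 220 → 696; 15–29 + 30 → 621; 30–44 + 250 → 2050; 45–59 − 200 → 1426; 60+ − 340 → 10584
→ [696, 621, 2050, 1426, 10584]
Period 4:
Births: 621 × 0.251 = 156
15–29: 696 × 0.963 = 670
30–44: 621 × 0.949 = 589
45–59: 2050 × 0.934 = 1915
60+: 1426 × 0.931 + 10584 × 0.511 = 1328 + 5408 = 6736
Net migration: 0–14 + 220 → 376; 15–29 + 30 → 700; 30–44 + 250 → 839; 45–59 − 200 → 1715; 60+ − 340 → 6396
→ [376, 700, 839, 1715, 6396]
Scenario B total after 4 periods: 10026
Difference B − A = 10026 − 9684 = 342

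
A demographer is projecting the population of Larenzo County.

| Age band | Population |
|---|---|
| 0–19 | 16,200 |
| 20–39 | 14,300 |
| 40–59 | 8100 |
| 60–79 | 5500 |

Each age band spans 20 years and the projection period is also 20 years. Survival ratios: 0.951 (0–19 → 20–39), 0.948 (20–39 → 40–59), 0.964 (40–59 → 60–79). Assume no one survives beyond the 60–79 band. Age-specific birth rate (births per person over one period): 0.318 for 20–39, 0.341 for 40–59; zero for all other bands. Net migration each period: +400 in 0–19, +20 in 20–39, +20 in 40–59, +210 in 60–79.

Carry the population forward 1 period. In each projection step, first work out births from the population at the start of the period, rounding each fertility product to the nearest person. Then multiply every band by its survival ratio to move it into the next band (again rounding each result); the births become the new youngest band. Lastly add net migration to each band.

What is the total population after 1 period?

44729

[period 1]
Births: 14300 × 0.318 = 4547, 8100 × 0.341 = 2762 — total 7309
20–39: 16200 × 0.951 = 15406
40–59: 14300 × 0.948 = 13556
60–79: 8100 × 0.964 = 7808
Net migration: 0–19 + 400 → 7709; 20–39 + 20 → 15426; 40–59 + 20 → 13576; 60–79 + 210 → 8018
Population now: 0–19=7709, 20–39=15426, 40–59=13576, 60–79=8018
Total after period 1: 7709 + 15426 + 13576 + 8018 = 44729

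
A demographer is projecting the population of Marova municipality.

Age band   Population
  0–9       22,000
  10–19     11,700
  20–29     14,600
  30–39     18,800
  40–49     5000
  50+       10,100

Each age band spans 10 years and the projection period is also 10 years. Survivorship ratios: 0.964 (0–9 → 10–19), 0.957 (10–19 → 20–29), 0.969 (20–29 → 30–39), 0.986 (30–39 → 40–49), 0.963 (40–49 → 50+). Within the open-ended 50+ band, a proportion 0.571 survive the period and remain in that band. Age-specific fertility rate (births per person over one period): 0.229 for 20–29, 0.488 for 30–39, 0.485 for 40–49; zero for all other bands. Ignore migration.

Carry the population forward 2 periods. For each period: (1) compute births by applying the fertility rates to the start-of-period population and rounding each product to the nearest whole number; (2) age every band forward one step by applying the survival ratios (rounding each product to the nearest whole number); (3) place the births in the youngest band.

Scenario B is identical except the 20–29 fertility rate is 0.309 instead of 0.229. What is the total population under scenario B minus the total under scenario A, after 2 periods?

2022

(Groups numbered youngest = 1 to oldest = 6.)
— Period 1 —
Births: 14600 * 0.229 = 3343  |  18800 * 0.488 = 9174  |  5000 * 0.485 = 2425 → 14942
Group 2: 22000 * 0.964 = 21208
Group 3: 11700 * 0.957 = 11197
Group 4: 14600 * 0.969 = 14147
Group 5: 18800 * 0.986 = 18537
Group 6: 5000 * 0.963 + 10100 * 0.571 = 4815 + 5767 = 10582
Giving 14942 / 21208 / 11197 / 14147 / 18537 / 10582.
— Period 2 —
Births: 11197 * 0.229 = 2564  |  14147 * 0.488 = 6904  |  18537 * 0.485 = 8990 → 18458
Group 2: 14942 * 0.964 = 14404
Group 3: 21208 * 0.957 = 20296
Group 4: 11197 * 0.969 = 10850
Group 5: 14147 * 0.986 = 13949
Group 6: 18537 * 0.963 + 10582 * 0.571 = 17851 + 6042 = 23893
Giving 18458 / 14404 / 20296 / 10850 / 13949 / 23893.
Scenario A total after 2 periods: 101850
Scenario B projection —
— Period 1 —
Births: 14600 * 0.309 = 4511  |  18800 * 0.488 = 9174  |  5000 * 0.485 = 2425 → 16110
Group 2: 22000 * 0.964 = 21208
Group 3: 11700 * 0.957 = 11197
Group 4: 14600 * 0.969 = 14147
Group 5: 18800 * 0.986 = 18537
Group 6: 5000 * 0.963 + 10100 * 0.571 = 4815 + 5767 = 10582
Giving 16110 / 21208 / 11197 / 14147 / 18537 / 10582.
— Period 2 —
Births: 11197 * 0.309 = 3460  |  14147 * 0.488 = 6904  |  18537 * 0.485 = 8990 → 19354
Group 2: 16110 * 0.964 = 15530
Group 3: 21208 * 0.957 = 20296
Group 4: 11197 * 0.969 = 10850
Group 5: 14147 * 0.986 = 13949
Group 6: 18537 * 0.963 + 10582 * 0.571 = 17851 + 6042 = 23893
Giving 19354 / 15530 / 20296 / 10850 / 13949 / 23893.
Scenario B total after 2 periods: 103872
Difference B − A = 103872 − 101850 = 2022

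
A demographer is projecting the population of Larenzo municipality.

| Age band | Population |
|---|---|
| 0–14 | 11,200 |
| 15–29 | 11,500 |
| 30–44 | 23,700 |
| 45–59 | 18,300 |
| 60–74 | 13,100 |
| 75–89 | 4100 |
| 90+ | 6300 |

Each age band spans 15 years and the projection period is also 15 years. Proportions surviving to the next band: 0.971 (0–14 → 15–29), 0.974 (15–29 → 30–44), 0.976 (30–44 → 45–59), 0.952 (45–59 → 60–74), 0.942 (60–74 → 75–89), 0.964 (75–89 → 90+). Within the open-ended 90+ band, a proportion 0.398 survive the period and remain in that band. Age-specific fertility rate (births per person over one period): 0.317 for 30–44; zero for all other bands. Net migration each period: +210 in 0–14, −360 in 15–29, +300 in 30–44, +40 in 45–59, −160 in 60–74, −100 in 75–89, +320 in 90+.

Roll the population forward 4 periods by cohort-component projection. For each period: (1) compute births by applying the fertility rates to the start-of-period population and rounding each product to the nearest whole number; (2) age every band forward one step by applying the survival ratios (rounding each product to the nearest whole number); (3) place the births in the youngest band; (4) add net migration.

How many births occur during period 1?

7513

— Period 1 —
Births: 23700 * 0.317 = 7513
15–29: 11200 * 0.971 = 10875
30–44: 11500 * 0.974 = 11201
45–59: 23700 * 0.976 = 23131
60–74: 18300 * 0.952 = 17422
75–89: 13100 * 0.942 = 12340
90+: 4100 * 0.964 + 6300 * 0.398 = 3952 + 2507 = 6459
Net migration: 0–14 + 210 → 7723; 15–29 − 360 → 10515; 30–44 + 300 → 11501; 45–59 + 40 → 23171; 60–74 − 160 → 17262; 75–89 − 100 → 12240; 90+ + 320 → 6779
Giving 7723 / 10515 / 11501 / 23171 / 17262 / 12240 / 6779.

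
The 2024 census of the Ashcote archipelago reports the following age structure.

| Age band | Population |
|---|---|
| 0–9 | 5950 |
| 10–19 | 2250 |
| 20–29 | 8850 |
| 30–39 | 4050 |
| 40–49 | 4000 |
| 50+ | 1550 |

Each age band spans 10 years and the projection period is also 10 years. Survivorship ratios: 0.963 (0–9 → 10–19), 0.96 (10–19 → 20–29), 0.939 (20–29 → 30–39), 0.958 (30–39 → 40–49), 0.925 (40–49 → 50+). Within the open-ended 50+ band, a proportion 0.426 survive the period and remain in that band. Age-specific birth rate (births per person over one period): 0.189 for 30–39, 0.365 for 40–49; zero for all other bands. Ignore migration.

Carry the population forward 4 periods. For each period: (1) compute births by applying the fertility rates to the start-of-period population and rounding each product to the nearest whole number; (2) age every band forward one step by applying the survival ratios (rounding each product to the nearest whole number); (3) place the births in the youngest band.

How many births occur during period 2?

Let band 1 be 0–9 through band 6 = 50+.
[period 1]
Births: 4050 * 0.189 = 765 ; 4000 * 0.365 = 1460 — total 2225
Band 2: 5950 * 0.963 = 5730
Band 3: 2250 * 0.96 = 2160
Band 4: 8850 * 0.939 = 8310
Band 5: 4050 * 0.958 = 3880
Band 6: 4000 * 0.925 + 1550 * 0.426 = 3700 + 660 = 4360
→ [2225, 5730, 2160, 8310, 3880, 4360]
[period 2]
Births: 8310 * 0.189 = 1571 ; 3880 * 0.365 = 1416 — total 2987
Band 2: 2225 * 0.963 = 2143
Band 3: 5730 * 0.96 = 5501
Band 4: 2160 * 0.939 = 2028
Band 5: 8310 * 0.958 = 7961
Band 6: 3880 * 0.925 + 4360 * 0.426 = 3589 + 1857 = 5446
→ [2987, 2143, 5501, 2028, 7961, 5446]

2987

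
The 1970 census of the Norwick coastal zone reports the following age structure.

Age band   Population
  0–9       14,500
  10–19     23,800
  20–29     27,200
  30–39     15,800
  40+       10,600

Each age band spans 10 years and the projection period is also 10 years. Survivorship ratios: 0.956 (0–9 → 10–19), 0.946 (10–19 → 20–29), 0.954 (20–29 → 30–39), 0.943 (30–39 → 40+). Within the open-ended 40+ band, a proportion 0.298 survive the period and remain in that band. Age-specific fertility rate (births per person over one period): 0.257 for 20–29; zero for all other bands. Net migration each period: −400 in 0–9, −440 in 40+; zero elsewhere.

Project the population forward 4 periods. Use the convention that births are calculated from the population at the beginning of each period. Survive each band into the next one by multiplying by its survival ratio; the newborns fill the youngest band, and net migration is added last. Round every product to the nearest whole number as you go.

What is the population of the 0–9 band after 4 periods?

— Period 1 —
Births: 27200 × 0.257 = 6990
10–19: 14500 × 0.956 = 13862
20–29: 23800 × 0.946 = 22515
30–39: 27200 × 0.954 = 25949
40+: 15800 × 0.943 + 10600 × 0.298 = 14899 + 3159 = 18058
Net migration: 0–9 − 400 → 6590; 40+ − 440 → 17618
End of period: [6590, 13862, 22515, 25949, 17618]
— Period 2 —
Births: 22515 × 0.257 = 5786
10–19: 6590 × 0.956 = 6300
20–29: 13862 × 0.946 = 13113
30–39: 22515 × 0.954 = 21479
40+: 25949 × 0.943 + 17618 × 0.298 = 24470 + 5250 = 29720
Net migration: 0–9 − 400 → 5386; 40+ − 440 → 29280
End of period: [5386, 6300, 13113, 21479, 29280]
— Period 3 —
Births: 13113 × 0.257 = 3370
10–19: 5386 × 0.956 = 5149
20–29: 6300 × 0.946 = 5960
30–39: 13113 × 0.954 = 12510
40+: 21479 × 0.943 + 29280 × 0.298 = 20255 + 8725 = 28980
Net migration: 0–9 − 400 → 2970; 40+ − 440 → 28540
End of period: [2970, 5149, 5960, 12510, 28540]
— Period 4 —
Births: 5960 × 0.257 = 1532
10–19: 2970 × 0.956 = 2839
20–29: 5149 × 0.946 = 4871
30–39: 5960 × 0.954 = 5686
40+: 12510 × 0.943 + 28540 × 0.298 = 11797 + 8505 = 20302
Net migration: 0–9 − 400 → 1132; 40+ − 440 → 19862
End of period: [1132, 2839, 4871, 5686, 19862]

1132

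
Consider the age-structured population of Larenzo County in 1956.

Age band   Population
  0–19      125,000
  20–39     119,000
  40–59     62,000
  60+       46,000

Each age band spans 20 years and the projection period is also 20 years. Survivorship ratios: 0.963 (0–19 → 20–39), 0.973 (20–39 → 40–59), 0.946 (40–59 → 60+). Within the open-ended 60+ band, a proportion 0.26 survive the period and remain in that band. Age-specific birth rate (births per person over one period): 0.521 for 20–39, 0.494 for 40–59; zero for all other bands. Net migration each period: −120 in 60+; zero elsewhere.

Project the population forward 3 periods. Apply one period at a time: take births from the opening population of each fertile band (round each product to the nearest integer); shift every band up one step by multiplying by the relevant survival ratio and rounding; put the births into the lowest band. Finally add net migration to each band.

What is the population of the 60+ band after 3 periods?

(Bands numbered youngest = 1 to oldest = 4.)
After projecting period 1:
Births: 119000 * 0.521 = 61999, 62000 * 0.494 = 30628 → total 92627
Band 2: 125000 * 0.963 = 120375
Band 3: 119000 * 0.973 = 115787
Band 4: 62000 * 0.946 + 46000 * 0.26 = 58652 + 11960 = 70612
Net migration: Band 4 − 120 → 70492
End of period: [92627, 120375, 115787, 70492]
After projecting period 2:
Births: 120375 * 0.521 = 62715, 115787 * 0.494 = 57199 → total 119914
Band 2: 92627 * 0.963 = 89200
Band 3: 120375 * 0.973 = 117125
Band 4: 115787 * 0.946 + 70492 * 0.26 = 109535 + 18328 = 127863
Net migration: Band 4 − 120 → 127743
End of period: [119914, 89200, 117125, 127743]
After projecting period 3:
Births: 89200 * 0.521 = 46473, 117125 * 0.494 = 57860 → total 104333
Band 2: 119914 * 0.963 = 115477
Band 3: 89200 * 0.973 = 86792
Band 4: 117125 * 0.946 + 127743 * 0.26 = 110800 + 33213 = 144013
Net migration: Band 4 − 120 → 143893
End of period: [104333, 115477, 86792, 143893]

143893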